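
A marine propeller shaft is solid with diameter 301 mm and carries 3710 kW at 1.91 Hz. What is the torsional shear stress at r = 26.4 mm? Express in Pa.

ω = 2π·1.91 = 12.00 rad/s, so T = P/ω = 3710×10³ / 12.00 = 309100 N·m.
J = πd⁴/32 = π(0.301)⁴/32 = 8.059×10^-4 m⁴.
Shear stress varies linearly with radius: τ = T·r/J = 309100 × 0.0264 / 8.059×10^-4 = 1.013×10^7 Pa.

1.01e7 Pa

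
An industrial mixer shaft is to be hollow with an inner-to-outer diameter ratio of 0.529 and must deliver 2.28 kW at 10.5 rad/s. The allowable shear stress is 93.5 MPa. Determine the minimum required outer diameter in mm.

ω = 10.5 rad/s, so T = P/ω = 2.28×10³ / 10.50 = 217.1 N·m.
For a hollow shaft with d_i/d_o = 0.529: τ_max = 16T/(π d_o³ (1−k⁴)), so d_o = [16T/(π τ_allow (1−k⁴))]^(1/3) = [16·217.1/(π·9.35×10^7·0.9217)]^(1/3) = 0.02341 m.

23.4 mm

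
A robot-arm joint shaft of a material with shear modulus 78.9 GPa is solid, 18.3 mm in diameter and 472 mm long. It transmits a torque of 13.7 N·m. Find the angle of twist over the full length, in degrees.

J = πd⁴/32 = π(0.0183)⁴/32 = 1.101×10^-8 m⁴.
θ = T·L/(G·J) = 13.70 × 0.472 / (78.9×10⁹ × 1.101×10^-8) = 7.444×10^-3 rad.

0.426°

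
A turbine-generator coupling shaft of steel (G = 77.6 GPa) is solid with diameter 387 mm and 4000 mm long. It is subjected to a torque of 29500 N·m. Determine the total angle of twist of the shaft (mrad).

0.691 mrad

J = πd⁴/32 = π(0.387)⁴/32 = 2.202×10^-3 m⁴.
θ = T·L/(G·J) = 29500 × 4.00 / (77.6×10⁹ × 2.202×10^-3) = 6.905×10^-4 rad.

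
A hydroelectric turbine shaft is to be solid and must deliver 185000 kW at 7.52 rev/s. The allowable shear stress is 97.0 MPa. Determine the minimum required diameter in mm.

590 mm

ω = 2π·7.52 = 47.25 rad/s, so T = P/ω = 185000×10³ / 47.25 = 3.915e6 N·m.
For a solid shaft τ_max = 16T/(πd³), so d = (16T/(π τ_allow))^(1/3) = (16·3.915e6/(π·9.70×10^7))^(1/3) = 0.5902 m.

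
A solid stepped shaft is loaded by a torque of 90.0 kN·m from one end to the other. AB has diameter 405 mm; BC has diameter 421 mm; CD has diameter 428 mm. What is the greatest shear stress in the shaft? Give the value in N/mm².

Under the same torque, τ_max = 16T/(πd³) is largest where d is smallest — segment AB (d = 405 mm).
τ_max = 16·90000/(π·(0.405)³) = 6.900×10^6 Pa.

6.90 N/mm²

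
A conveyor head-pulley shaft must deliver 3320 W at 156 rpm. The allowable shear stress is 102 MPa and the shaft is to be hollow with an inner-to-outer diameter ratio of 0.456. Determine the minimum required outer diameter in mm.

ω = 2π·156/60 = 16.34 rad/s, so T = P/ω = 3320 / 16.34 = 203.2 N·m.
For a hollow shaft with d_i/d_o = 0.456: τ_max = 16T/(π d_o³ (1−k⁴)), so d_o = [16T/(π τ_allow (1−k⁴))]^(1/3) = [16·203.2/(π·1.02×10^8·0.9568)]^(1/3) = 0.02197 m.

22.0 mm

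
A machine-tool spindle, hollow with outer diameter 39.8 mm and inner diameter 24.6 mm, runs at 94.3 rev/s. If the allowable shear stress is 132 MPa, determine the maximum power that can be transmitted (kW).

827 kW

J = π(d_o⁴ − d_i⁴)/32 = π(0.0398⁴ − 0.0246⁴)/32 = 2.104×10^-7 m⁴.
T_max = τ_allow·J/r = 1.32×10^8 × 2.104×10^-7 / 0.0199 = 1396 N·m.
ω = 2π·94.3 = 592.5 rad/s, so P_max = T_max·ω = 8.269×10^5 W.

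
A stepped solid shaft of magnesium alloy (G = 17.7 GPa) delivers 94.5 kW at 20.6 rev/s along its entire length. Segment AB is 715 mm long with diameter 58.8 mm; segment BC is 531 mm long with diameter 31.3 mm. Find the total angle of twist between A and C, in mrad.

ω = 2π·20.6 = 129.4 rad/s, so T = P/ω = 94.5×10³ / 129.4 = 730.1 N·m.
J_AB = π(0.0588)⁴/32 = 1.17×10^-6 m⁴; J_BC = π(0.0313)⁴/32 = 9.42×10^-8 m⁴.
θ = (T/G)·Σ L_i/J_i = (730.1/17.7×10⁹)·(0.715/1.17×10^-6 + 0.531/9.42×10^-8) = 0.2576 rad.

258 mrad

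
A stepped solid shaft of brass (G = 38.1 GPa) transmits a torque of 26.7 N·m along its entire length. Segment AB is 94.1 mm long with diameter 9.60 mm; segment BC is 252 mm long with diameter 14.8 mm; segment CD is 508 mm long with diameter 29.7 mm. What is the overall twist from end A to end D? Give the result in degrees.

J_AB = π(0.00960)⁴/32 = 8.34×10^-10 m⁴; J_BC = π(0.0148)⁴/32 = 4.71×10^-9 m⁴; J_CD = π(0.0297)⁴/32 = 7.64×10^-8 m⁴.
θ = (T/G)·Σ L_i/J_i = (26.70/38.1×10⁹)·(0.0941/8.34×10^-10 + 0.252/4.71×10^-9 + 0.508/7.64×10^-8) = 0.1212 rad.

6.95°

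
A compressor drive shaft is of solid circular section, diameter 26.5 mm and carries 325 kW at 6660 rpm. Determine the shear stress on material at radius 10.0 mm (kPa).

ω = 2π·6660/60 = 697.4 rad/s, so T = P/ω = 325×10³ / 697.4 = 466.0 N·m.
J = πd⁴/32 = π(0.0265)⁴/32 = 4.842×10^-8 m⁴.
Shear stress varies linearly with radius: τ = T·r/J = 466.0 × 0.0100 / 4.842×10^-8 = 9.625×10^7 Pa.

96200 kPa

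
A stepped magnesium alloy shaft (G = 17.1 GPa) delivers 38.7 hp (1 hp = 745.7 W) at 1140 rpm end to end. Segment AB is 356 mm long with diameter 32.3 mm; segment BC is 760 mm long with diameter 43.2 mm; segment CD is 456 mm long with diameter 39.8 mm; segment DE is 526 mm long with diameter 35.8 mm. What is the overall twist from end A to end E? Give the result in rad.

ω = 2π·1140/60 = 119.4 rad/s, so T = P/ω = 38.7×745.7 / 119.4 = 241.7 N·m.
J_AB = π(0.0323)⁴/32 = 1.07×10^-7 m⁴; J_BC = π(0.0432)⁴/32 = 3.42×10^-7 m⁴; J_CD = π(0.0398)⁴/32 = 2.46×10^-7 m⁴; J_DE = π(0.0358)⁴/32 = 1.61×10^-7 m⁴.
θ = (T/G)·Σ L_i/J_i = (241.7/17.1×10⁹)·(0.356/1.07×10^-7 + 0.760/3.42×10^-7 + 0.456/2.46×10^-7 + 0.526/1.61×10^-7) = 0.1508 rad.

0.151 rad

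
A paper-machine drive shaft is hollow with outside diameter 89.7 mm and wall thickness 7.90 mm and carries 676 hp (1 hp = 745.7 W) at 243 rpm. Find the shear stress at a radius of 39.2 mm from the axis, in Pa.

2.27e8 Pa

ω = 2π·243/60 = 25.45 rad/s, so T = P/ω = 676×745.7 / 25.45 = 19810 N·m.
J = π(d_o⁴ − d_i⁴)/32 = π(0.0897⁴ − 0.0739⁴)/32 = 3.428×10^-6 m⁴.
Shear stress varies linearly with radius: τ = T·r/J = 19810 × 0.0392 / 3.428×10^-6 = 2.265×10^8 Pa.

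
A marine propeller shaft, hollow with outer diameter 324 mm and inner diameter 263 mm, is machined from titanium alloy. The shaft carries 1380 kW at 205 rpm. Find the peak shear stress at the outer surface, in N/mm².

17.0 N/mm²

ω = 2π·205/60 = 21.47 rad/s, so T = P/ω = 1380×10³ / 21.47 = 64280 N·m.
J = π(d_o⁴ − d_i⁴)/32 = π(0.324⁴ − 0.263⁴)/32 = 6.122×10^-4 m⁴.
τ_max = T·r/J = 64280 × 0.162 / 6.122×10^-4 = 1.701×10^7 Pa.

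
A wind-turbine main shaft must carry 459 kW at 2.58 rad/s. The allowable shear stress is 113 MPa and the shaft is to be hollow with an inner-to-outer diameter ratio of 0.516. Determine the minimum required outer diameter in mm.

ω = 2.58 rad/s, so T = P/ω = 459×10³ / 2.580 = 177900 N·m.
For a hollow shaft with d_i/d_o = 0.516: τ_max = 16T/(π d_o³ (1−k⁴)), so d_o = [16T/(π τ_allow (1−k⁴))]^(1/3) = [16·177900/(π·1.13×10^8·0.9291)]^(1/3) = 0.2051 m.

205 mm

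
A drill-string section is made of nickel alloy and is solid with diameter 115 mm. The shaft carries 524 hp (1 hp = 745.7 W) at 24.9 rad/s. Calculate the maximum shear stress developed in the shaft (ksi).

ω = 24.9 rad/s, so T = P/ω = 524×745.7 / 24.90 = 15690 N·m.
J = πd⁴/32 = π(0.115)⁴/32 = 1.717×10^-5 m⁴.
τ_max = T·r/J = 15690 × 0.0575 / 1.717×10^-5 = 5.255×10^7 Pa.

7.62 ksi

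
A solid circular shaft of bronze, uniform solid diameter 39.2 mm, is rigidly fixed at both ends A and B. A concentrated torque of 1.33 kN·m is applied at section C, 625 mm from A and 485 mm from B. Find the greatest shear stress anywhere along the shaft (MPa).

With uniform GJ and both ends fixed, compatibility θ_AC = θ_CB gives T_A·a = T_B·b, together with T_A + T_B = T₀.
T_A = T₀·b/(a+b) = 1330·485/1110 = 581.1 N·m; T_B = 748.9 N·m.
τ in each portion: τ_AC = 4.91×10^7 Pa, τ_CB = 6.33×10^7 Pa; maximum is in CB.
τ_max = T_CB·r/J = 748.9·0.0196/2.32×10^-7 = 6.332×10^7 Pa.

63.3 MPa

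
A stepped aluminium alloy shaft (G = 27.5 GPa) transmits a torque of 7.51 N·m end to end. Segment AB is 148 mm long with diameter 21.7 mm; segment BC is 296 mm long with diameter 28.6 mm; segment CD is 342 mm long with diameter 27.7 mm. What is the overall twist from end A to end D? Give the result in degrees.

J_AB = π(0.0217)⁴/32 = 2.18×10^-8 m⁴; J_BC = π(0.0286)⁴/32 = 6.57×10^-8 m⁴; J_CD = π(0.0277)⁴/32 = 5.78×10^-8 m⁴.
θ = (T/G)·Σ L_i/J_i = (7.510/27.5×10⁹)·(0.148/2.18×10^-8 + 0.296/6.57×10^-8 + 0.342/5.78×10^-8) = 4.703×10^-3 rad.

0.269°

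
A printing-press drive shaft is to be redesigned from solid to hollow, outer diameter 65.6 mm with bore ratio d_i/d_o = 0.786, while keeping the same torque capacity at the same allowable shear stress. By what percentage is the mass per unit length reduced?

47.3 %

Equal τ_max and T ⇒ the solid shaft needs d_s³ = d_o³(1−k⁴), so d_s = 65.6·(1−0.786⁴)^(1/3) = 55.89 mm.
Area ratio A_h/A_s = d_o²(1−k²)/d_s² = (1−k²)/(1−k⁴)^(2/3) = 0.5266.
Mass saving = 1 − 0.5266 = 47.3 %.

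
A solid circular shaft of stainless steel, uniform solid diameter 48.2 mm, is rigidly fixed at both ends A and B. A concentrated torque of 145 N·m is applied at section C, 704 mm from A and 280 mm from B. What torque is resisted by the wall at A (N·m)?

41.3 N·m

With uniform GJ and both ends fixed, compatibility θ_AC = θ_CB gives T_A·a = T_B·b, together with T_A + T_B = T₀.
T_A = T₀·b/(a+b) = 145.0·280/984.0 = 41.26 N·m; T_B = 103.7 N·m.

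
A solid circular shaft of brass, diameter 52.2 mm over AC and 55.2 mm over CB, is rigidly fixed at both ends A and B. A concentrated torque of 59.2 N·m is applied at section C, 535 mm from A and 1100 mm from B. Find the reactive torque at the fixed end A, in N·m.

36.8 N·m

Compatibility: T_A·a/J_AC = T_B·b/J_CB with T_A + T_B = T₀.
J_AC = 7.29×10^-7 m⁴, J_CB = 9.11×10^-7 m⁴, so T_A = T₀·(J_AC/a)/((J_AC/a)+(J_CB/b)) = 36.81 N·m, T_B = 22.39 N·m.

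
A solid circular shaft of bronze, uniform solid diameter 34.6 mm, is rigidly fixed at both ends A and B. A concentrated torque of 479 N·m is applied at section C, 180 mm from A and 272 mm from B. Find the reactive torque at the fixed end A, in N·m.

With uniform GJ and both ends fixed, compatibility θ_AC = θ_CB gives T_A·a = T_B·b, together with T_A + T_B = T₀.
T_A = T₀·b/(a+b) = 479.0·272/452.0 = 288.2 N·m; T_B = 190.8 N·m.

288 N·m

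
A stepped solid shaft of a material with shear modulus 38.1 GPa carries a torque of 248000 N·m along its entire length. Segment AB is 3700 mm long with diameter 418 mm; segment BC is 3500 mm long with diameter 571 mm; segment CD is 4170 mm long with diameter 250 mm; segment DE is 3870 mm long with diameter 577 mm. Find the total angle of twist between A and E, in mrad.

J_AB = π(0.418)⁴/32 = 3.00×10^-3 m⁴; J_BC = π(0.571)⁴/32 = 0.0104 m⁴; J_CD = π(0.250)⁴/32 = 3.83×10^-4 m⁴; J_DE = π(0.577)⁴/32 = 0.0109 m⁴.
θ = (T/G)·Σ L_i/J_i = (248000/38.1×10⁹)·(3.70/3.00×10^-3 + 3.50/0.0104 + 4.17/3.83×10^-4 + 3.87/0.0109) = 0.08331 rad.

83.3 mrad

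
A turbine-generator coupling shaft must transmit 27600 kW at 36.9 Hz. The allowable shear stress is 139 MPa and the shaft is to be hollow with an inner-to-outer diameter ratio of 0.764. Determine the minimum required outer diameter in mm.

188 mm

ω = 2π·36.9 = 231.8 rad/s, so T = P/ω = 27600×10³ / 231.8 = 119000 N·m.
For a hollow shaft with d_i/d_o = 0.764: τ_max = 16T/(π d_o³ (1−k⁴)), so d_o = [16T/(π τ_allow (1−k⁴))]^(1/3) = [16·119000/(π·1.39×10^8·0.6593)]^(1/3) = 0.1877 m.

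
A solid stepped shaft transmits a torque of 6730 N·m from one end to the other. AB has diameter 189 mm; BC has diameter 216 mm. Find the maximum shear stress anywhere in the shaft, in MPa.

5.08 MPa

Under the same torque, τ_max = 16T/(πd³) is largest where d is smallest — segment AB (d = 189 mm).
τ_max = 16·6730/(π·(0.189)³) = 5.077×10^6 Pa.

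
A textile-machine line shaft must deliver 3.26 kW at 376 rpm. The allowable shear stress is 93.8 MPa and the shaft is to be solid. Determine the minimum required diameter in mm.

ω = 2π·376/60 = 39.37 rad/s, so T = P/ω = 3.26×10³ / 39.37 = 82.79 N·m.
For a solid shaft τ_max = 16T/(πd³), so d = (16T/(π τ_allow))^(1/3) = (16·82.79/(π·9.38×10^7))^(1/3) = 0.01650 m.

16.5 mm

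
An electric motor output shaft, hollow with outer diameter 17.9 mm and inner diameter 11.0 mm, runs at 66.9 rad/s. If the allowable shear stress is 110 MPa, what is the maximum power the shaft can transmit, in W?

J = π(d_o⁴ − d_i⁴)/32 = π(0.0179⁴ − 0.0110⁴)/32 = 8.641×10^-9 m⁴.
T_max = τ_allow·J/r = 1.10×10^8 × 8.641×10^-9 / 0.00895 = 106.2 N·m.
ω = 66.9 rad/s, so P_max = T_max·ω = 7105 W.

7110 W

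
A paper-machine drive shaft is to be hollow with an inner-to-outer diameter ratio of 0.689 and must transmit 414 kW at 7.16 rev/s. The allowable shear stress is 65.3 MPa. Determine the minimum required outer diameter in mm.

ω = 2π·7.16 = 44.99 rad/s, so T = P/ω = 414×10³ / 44.99 = 9203 N·m.
For a hollow shaft with d_i/d_o = 0.689: τ_max = 16T/(π d_o³ (1−k⁴)), so d_o = [16T/(π τ_allow (1−k⁴))]^(1/3) = [16·9203/(π·6.53×10^7·0.7746)]^(1/3) = 0.09749 m.

97.5 mm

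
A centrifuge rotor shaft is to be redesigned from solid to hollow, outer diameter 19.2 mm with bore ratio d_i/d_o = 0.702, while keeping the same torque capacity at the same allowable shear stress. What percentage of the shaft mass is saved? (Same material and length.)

38.9 %

Equal τ_max and T ⇒ the solid shaft needs d_s³ = d_o³(1−k⁴), so d_s = 19.2·(1−0.702⁴)^(1/3) = 17.50 mm.
Area ratio A_h/A_s = d_o²(1−k²)/d_s² = (1−k²)/(1−k⁴)^(2/3) = 0.6106.
Mass saving = 1 − 0.6106 = 38.9 %.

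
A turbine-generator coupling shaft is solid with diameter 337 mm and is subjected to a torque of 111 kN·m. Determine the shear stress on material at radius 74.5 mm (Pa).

J = πd⁴/32 = π(0.337)⁴/32 = 1.266×10^-3 m⁴.
Shear stress varies linearly with radius: τ = T·r/J = 111000 × 0.0745 / 1.266×10^-3 = 6.531×10^6 Pa.

6.53e6 Pa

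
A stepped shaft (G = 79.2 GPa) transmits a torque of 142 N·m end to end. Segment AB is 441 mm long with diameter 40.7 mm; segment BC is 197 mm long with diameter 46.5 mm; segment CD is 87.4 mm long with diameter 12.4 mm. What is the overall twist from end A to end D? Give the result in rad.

J_AB = π(0.0407)⁴/32 = 2.69×10^-7 m⁴; J_BC = π(0.0465)⁴/32 = 4.59×10^-7 m⁴; J_CD = π(0.0124)⁴/32 = 2.32×10^-9 m⁴.
θ = (T/G)·Σ L_i/J_i = (142.0/79.2×10⁹)·(0.441/2.69×10^-7 + 0.197/4.59×10^-7 + 0.0874/2.32×10^-9) = 0.07122 rad.

0.0712 rad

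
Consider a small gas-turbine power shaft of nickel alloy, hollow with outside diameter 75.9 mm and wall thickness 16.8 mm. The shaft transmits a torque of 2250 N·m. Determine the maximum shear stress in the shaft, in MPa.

29.0 MPa

J = π(d_o⁴ − d_i⁴)/32 = π(0.0759⁴ − 0.0423⁴)/32 = 2.944×10^-6 m⁴.
τ_max = T·r/J = 2250 × 0.0380 / 2.944×10^-6 = 2.901×10^7 Pa.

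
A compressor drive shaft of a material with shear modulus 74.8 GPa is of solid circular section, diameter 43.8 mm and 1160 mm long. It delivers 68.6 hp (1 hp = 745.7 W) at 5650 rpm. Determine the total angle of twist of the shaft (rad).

0.00371 rad

ω = 2π·5650/60 = 591.7 rad/s, so T = P/ω = 68.6×745.7 / 591.7 = 86.46 N·m.
J = πd⁴/32 = π(0.0438)⁴/32 = 3.613×10^-7 m⁴.
θ = T·L/(G·J) = 86.46 × 1.16 / (74.8×10⁹ × 3.613×10^-7) = 3.711×10^-3 rad.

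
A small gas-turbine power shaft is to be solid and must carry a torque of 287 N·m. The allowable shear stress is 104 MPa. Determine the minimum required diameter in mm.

24.1 mm

For a solid shaft τ_max = 16T/(πd³), so d = (16T/(π τ_allow))^(1/3) = (16·287.0/(π·1.04×10^8))^(1/3) = 0.02413 m.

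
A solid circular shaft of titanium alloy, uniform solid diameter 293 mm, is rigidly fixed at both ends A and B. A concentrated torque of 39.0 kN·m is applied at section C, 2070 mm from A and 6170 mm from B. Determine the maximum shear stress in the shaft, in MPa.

With uniform GJ and both ends fixed, compatibility θ_AC = θ_CB gives T_A·a = T_B·b, together with T_A + T_B = T₀.
T_A = T₀·b/(a+b) = 39000·6170/8240 = 29200 N·m; T_B = 9797 N·m.
τ in each portion: τ_AC = 5.91×10^6 Pa, τ_CB = 1.98×10^6 Pa; maximum is in AC.
τ_max = T_AC·r/J = 29200·0.146/7.24×10^-4 = 5.913×10^6 Pa.

5.91 MPa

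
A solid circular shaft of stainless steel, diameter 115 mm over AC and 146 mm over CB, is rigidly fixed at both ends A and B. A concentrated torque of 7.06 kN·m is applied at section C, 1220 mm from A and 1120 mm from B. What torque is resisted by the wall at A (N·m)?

1840 N·m

Compatibility: T_A·a/J_AC = T_B·b/J_CB with T_A + T_B = T₀.
J_AC = 1.72×10^-5 m⁴, J_CB = 4.46×10^-5 m⁴, so T_A = T₀·(J_AC/a)/((J_AC/a)+(J_CB/b)) = 1843 N·m, T_B = 5217 N·m.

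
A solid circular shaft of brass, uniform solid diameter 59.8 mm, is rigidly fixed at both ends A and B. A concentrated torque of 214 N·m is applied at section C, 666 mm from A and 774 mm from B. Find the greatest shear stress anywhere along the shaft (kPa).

2740 kPa

With uniform GJ and both ends fixed, compatibility θ_AC = θ_CB gives T_A·a = T_B·b, together with T_A + T_B = T₀.
T_A = T₀·b/(a+b) = 214.0·774/1440 = 115.0 N·m; T_B = 98.98 N·m.
τ in each portion: τ_AC = 2.74×10^6 Pa, τ_CB = 2.36×10^6 Pa; maximum is in AC.
τ_max = T_AC·r/J = 115.0·0.0299/1.26×10^-6 = 2.739×10^6 Pa.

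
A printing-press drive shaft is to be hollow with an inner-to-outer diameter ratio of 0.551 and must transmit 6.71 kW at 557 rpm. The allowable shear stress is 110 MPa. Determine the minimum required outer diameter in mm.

18.0 mm

ω = 2π·557/60 = 58.33 rad/s, so T = P/ω = 6.71×10³ / 58.33 = 115.0 N·m.
For a hollow shaft with d_i/d_o = 0.551: τ_max = 16T/(π d_o³ (1−k⁴)), so d_o = [16T/(π τ_allow (1−k⁴))]^(1/3) = [16·115.0/(π·1.10×10^8·0.9078)]^(1/3) = 0.01804 m.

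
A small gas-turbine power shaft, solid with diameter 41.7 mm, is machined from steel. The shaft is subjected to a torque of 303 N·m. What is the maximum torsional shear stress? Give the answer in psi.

3090 psi

J = πd⁴/32 = π(0.0417)⁴/32 = 2.969×10^-7 m⁴.
τ_max = T·r/J = 303.0 × 0.0209 / 2.969×10^-7 = 2.128×10^7 Pa.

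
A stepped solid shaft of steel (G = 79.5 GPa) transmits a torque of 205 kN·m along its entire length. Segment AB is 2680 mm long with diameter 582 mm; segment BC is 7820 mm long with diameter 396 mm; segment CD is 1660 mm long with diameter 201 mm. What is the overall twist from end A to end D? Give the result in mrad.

35.7 mrad

J_AB = π(0.582)⁴/32 = 0.0113 m⁴; J_BC = π(0.396)⁴/32 = 2.41×10^-3 m⁴; J_CD = π(0.201)⁴/32 = 1.60×10^-4 m⁴.
θ = (T/G)·Σ L_i/J_i = (205000/79.5×10⁹)·(2.68/0.0113 + 7.82/2.41×10^-3 + 1.66/1.60×10^-4) = 0.03568 rad.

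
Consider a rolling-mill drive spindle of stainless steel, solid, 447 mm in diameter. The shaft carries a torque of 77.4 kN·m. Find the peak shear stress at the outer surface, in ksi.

J = πd⁴/32 = π(0.447)⁴/32 = 3.919×10^-3 m⁴.
τ_max = T·r/J = 77400 × 0.224 / 3.919×10^-3 = 4.414×10^6 Pa.

0.640 ksi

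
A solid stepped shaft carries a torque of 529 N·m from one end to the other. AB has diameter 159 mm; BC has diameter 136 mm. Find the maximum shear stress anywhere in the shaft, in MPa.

1.07 MPa

Under the same torque, τ_max = 16T/(πd³) is largest where d is smallest — segment BC (d = 136 mm).
τ_max = 16·529.0/(π·(0.136)³) = 1.071×10^6 Pa.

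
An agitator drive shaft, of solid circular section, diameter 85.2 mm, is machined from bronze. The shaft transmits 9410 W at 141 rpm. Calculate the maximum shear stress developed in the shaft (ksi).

ω = 2π·141/60 = 14.77 rad/s, so T = P/ω = 9410 / 14.77 = 637.3 N·m.
J = πd⁴/32 = π(0.0852)⁴/32 = 5.173×10^-6 m⁴.
τ_max = T·r/J = 637.3 × 0.0426 / 5.173×10^-6 = 5.248×10^6 Pa.

0.761 ksi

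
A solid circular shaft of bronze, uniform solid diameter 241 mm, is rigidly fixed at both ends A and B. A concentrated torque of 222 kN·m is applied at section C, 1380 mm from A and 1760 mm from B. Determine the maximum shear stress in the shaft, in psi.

With uniform GJ and both ends fixed, compatibility θ_AC = θ_CB gives T_A·a = T_B·b, together with T_A + T_B = T₀.
T_A = T₀·b/(a+b) = 222000·1760/3140 = 124400 N·m; T_B = 97570 N·m.
τ in each portion: τ_AC = 4.53×10^7 Pa, τ_CB = 3.55×10^7 Pa; maximum is in AC.
τ_max = T_AC·r/J = 124400·0.120/3.31×10^-4 = 4.527×10^7 Pa.

6570 psi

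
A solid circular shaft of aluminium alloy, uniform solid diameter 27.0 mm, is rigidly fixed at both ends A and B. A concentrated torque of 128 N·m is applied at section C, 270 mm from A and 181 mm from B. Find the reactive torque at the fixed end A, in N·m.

51.4 N·m

With uniform GJ and both ends fixed, compatibility θ_AC = θ_CB gives T_A·a = T_B·b, together with T_A + T_B = T₀.
T_A = T₀·b/(a+b) = 128.0·181/451.0 = 51.37 N·m; T_B = 76.63 N·m.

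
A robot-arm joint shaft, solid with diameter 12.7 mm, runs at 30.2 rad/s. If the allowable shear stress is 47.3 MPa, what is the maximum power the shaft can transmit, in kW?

0.575 kW

J = πd⁴/32 = π(0.0127)⁴/32 = 2.554×10^-9 m⁴.
T_max = τ_allow·J/r = 4.73×10^7 × 2.554×10^-9 / 0.00635 = 19.02 N·m.
ω = 30.2 rad/s, so P_max = T_max·ω = 574.5 W.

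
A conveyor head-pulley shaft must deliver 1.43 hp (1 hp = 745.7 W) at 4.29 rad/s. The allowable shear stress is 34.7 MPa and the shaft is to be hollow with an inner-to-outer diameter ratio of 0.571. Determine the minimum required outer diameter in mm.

34.4 mm

ω = 4.29 rad/s, so T = P/ω = 1.43×745.7 / 4.290 = 248.6 N·m.
For a hollow shaft with d_i/d_o = 0.571: τ_max = 16T/(π d_o³ (1−k⁴)), so d_o = [16T/(π τ_allow (1−k⁴))]^(1/3) = [16·248.6/(π·3.47×10^7·0.8937)]^(1/3) = 0.03443 m.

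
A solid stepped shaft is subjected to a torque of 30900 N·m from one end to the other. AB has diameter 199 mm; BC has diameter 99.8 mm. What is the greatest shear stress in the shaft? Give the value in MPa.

158 MPa

Under the same torque, τ_max = 16T/(πd³) is largest where d is smallest — segment BC (d = 99.8 mm).
τ_max = 16·30900/(π·(0.0998)³) = 1.583×10^8 Pa.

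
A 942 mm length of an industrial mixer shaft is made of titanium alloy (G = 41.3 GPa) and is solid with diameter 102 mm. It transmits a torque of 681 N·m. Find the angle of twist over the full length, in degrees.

J = πd⁴/32 = π(0.102)⁴/32 = 1.063×10^-5 m⁴.
θ = T·L/(G·J) = 681.0 × 0.942 / (41.3×10⁹ × 1.063×10^-5) = 1.462×10^-3 rad.

0.0837°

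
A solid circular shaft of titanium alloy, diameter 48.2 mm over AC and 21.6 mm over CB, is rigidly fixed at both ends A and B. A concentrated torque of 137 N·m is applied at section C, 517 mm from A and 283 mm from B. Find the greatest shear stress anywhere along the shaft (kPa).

Compatibility: T_A·a/J_AC = T_B·b/J_CB with T_A + T_B = T₀.
J_AC = 5.30×10^-7 m⁴, J_CB = 2.14×10^-8 m⁴, so T_A = T₀·(J_AC/a)/((J_AC/a)+(J_CB/b)) = 127.6 N·m, T_B = 9.401 N·m.
τ in each portion: τ_AC = 5.80×10^6 Pa, τ_CB = 4.75×10^6 Pa; maximum is in AC.
τ_max = T_AC·r/J = 127.6·0.0241/5.30×10^-7 = 5.803×10^6 Pa.

5800 kPa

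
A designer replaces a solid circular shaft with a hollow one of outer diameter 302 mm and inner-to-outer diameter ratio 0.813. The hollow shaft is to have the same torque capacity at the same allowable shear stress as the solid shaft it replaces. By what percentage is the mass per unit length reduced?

Equal τ_max and T ⇒ the solid shaft needs d_s³ = d_o³(1−k⁴), so d_s = 302·(1−0.813⁴)^(1/3) = 249.4 mm.
Area ratio A_h/A_s = d_o²(1−k²)/d_s² = (1−k²)/(1−k⁴)^(2/3) = 0.4972.
Mass saving = 1 − 0.4972 = 50.3 %.

50.3 %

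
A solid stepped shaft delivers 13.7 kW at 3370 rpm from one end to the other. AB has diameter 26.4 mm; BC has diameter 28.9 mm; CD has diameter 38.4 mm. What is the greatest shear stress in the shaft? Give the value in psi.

1560 psi

ω = 2π·3370/60 = 352.9 rad/s, so T = P/ω = 13.7×10³ / 352.9 = 38.82 N·m.
Under the same torque, τ_max = 16T/(πd³) is largest where d is smallest — segment AB (d = 26.4 mm).
τ_max = 16·38.82/(π·(0.0264)³) = 1.075×10^7 Pa.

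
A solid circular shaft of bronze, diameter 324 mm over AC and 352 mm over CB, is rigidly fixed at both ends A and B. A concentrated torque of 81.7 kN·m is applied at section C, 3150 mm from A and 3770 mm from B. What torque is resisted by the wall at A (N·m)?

Compatibility: T_A·a/J_AC = T_B·b/J_CB with T_A + T_B = T₀.
J_AC = 1.08×10^-3 m⁴, J_CB = 1.51×10^-3 m⁴, so T_A = T₀·(J_AC/a)/((J_AC/a)+(J_CB/b)) = 37750 N·m, T_B = 43950 N·m.

37800 N·m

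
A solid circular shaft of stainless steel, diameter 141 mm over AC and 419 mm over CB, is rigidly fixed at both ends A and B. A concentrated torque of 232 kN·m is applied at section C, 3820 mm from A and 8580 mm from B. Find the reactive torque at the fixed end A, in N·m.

6500 N·m

Compatibility: T_A·a/J_AC = T_B·b/J_CB with T_A + T_B = T₀.
J_AC = 3.88×10^-5 m⁴, J_CB = 3.03×10^-3 m⁴, so T_A = T₀·(J_AC/a)/((J_AC/a)+(J_CB/b)) = 6495 N·m, T_B = 225500 N·m.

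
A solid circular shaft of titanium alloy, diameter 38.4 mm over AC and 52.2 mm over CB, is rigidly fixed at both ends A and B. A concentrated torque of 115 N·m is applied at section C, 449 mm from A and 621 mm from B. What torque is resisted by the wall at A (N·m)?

33.2 N·m

Compatibility: T_A·a/J_AC = T_B·b/J_CB with T_A + T_B = T₀.
J_AC = 2.13×10^-7 m⁴, J_CB = 7.29×10^-7 m⁴, so T_A = T₀·(J_AC/a)/((J_AC/a)+(J_CB/b)) = 33.15 N·m, T_B = 81.85 N·m.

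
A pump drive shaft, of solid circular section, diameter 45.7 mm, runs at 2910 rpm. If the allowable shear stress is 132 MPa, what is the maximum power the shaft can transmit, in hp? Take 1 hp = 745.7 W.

1010 hp

J = πd⁴/32 = π(0.0457)⁴/32 = 4.282×10^-7 m⁴.
T_max = τ_allow·J/r = 1.32×10^8 × 4.282×10^-7 / 0.0229 = 2474 N·m.
ω = 2π·2910/60 = 304.7 rad/s, so P_max = T_max·ω = 7.538×10^5 W.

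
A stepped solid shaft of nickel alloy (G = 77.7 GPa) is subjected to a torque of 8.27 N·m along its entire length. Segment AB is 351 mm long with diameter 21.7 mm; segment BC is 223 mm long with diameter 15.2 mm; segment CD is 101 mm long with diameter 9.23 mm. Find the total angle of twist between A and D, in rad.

J_AB = π(0.0217)⁴/32 = 2.18×10^-8 m⁴; J_BC = π(0.0152)⁴/32 = 5.24×10^-9 m⁴; J_CD = π(0.00923)⁴/32 = 7.13×10^-10 m⁴.
θ = (T/G)·Σ L_i/J_i = (8.270/77.7×10⁹)·(0.351/2.18×10^-8 + 0.223/5.24×10^-9 + 0.101/7.13×10^-10) = 0.02133 rad.

0.0213 rad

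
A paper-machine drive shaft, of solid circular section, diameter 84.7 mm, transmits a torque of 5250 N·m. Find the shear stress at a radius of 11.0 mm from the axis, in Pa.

1.14e7 Pa

J = πd⁴/32 = π(0.0847)⁴/32 = 5.053×10^-6 m⁴.
Shear stress varies linearly with radius: τ = T·r/J = 5250 × 0.0110 / 5.053×10^-6 = 1.143×10^7 Pa.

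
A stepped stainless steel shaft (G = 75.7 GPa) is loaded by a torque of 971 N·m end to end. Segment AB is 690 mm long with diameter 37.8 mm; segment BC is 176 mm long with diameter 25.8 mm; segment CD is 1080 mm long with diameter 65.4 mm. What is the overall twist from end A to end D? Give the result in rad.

0.104 rad

J_AB = π(0.0378)⁴/32 = 2.00×10^-7 m⁴; J_BC = π(0.0258)⁴/32 = 4.35×10^-8 m⁴; J_CD = π(0.0654)⁴/32 = 1.80×10^-6 m⁴.
θ = (T/G)·Σ L_i/J_i = (971.0/75.7×10⁹)·(0.690/2.00×10^-7 + 0.176/4.35×10^-8 + 1.08/1.80×10^-6) = 0.1038 rad.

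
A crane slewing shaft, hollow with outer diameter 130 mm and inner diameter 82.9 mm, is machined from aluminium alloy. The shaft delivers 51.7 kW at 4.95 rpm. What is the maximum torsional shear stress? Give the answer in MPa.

ω = 2π·4.95/60 = 0.5184 rad/s, so T = P/ω = 51.7×10³ / 0.5184 = 99740 N·m.
J = π(d_o⁴ − d_i⁴)/32 = π(0.130⁴ − 0.0829⁴)/32 = 2.340×10^-5 m⁴.
τ_max = T·r/J = 99740 × 0.0650 / 2.340×10^-5 = 2.770×10^8 Pa.

277 MPa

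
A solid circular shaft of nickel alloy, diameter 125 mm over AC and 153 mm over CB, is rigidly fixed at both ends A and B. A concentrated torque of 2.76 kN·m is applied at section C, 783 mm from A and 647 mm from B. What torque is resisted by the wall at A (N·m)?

743 N·m

Compatibility: T_A·a/J_AC = T_B·b/J_CB with T_A + T_B = T₀.
J_AC = 2.40×10^-5 m⁴, J_CB = 5.38×10^-5 m⁴, so T_A = T₀·(J_AC/a)/((J_AC/a)+(J_CB/b)) = 742.7 N·m, T_B = 2017 N·m.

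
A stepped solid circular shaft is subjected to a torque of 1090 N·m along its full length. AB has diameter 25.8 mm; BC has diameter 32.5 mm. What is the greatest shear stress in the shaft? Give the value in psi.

46900 psi

Under the same torque, τ_max = 16T/(πd³) is largest where d is smallest — segment AB (d = 25.8 mm).
τ_max = 16·1090/(π·(0.0258)³) = 3.232×10^8 Pa.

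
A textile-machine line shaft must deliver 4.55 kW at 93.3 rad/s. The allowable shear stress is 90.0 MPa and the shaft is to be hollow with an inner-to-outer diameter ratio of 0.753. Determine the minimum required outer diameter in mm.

16.0 mm

ω = 93.3 rad/s, so T = P/ω = 4.55×10³ / 93.30 = 48.77 N·m.
For a hollow shaft with d_i/d_o = 0.753: τ_max = 16T/(π d_o³ (1−k⁴)), so d_o = [16T/(π τ_allow (1−k⁴))]^(1/3) = [16·48.77/(π·9.00×10^7·0.6785)]^(1/3) = 0.01596 m.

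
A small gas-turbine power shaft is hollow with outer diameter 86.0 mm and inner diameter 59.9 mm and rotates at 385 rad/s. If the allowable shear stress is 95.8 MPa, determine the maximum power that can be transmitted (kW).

J = π(d_o⁴ − d_i⁴)/32 = π(0.0860⁴ − 0.0599⁴)/32 = 4.106×10^-6 m⁴.
T_max = τ_allow·J/r = 9.58×10^7 × 4.106×10^-6 / 0.0430 = 9149 N·m.
ω = 385 rad/s, so P_max = T_max·ω = 3.522×10^6 W.

3520 kW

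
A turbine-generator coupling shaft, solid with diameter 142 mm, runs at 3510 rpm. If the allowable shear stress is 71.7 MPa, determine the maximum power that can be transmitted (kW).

14800 kW

J = πd⁴/32 = π(0.142)⁴/32 = 3.992×10^-5 m⁴.
T_max = τ_allow·J/r = 7.17×10^7 × 3.992×10^-5 / 0.0710 = 40310 N·m.
ω = 2π·3510/60 = 367.6 rad/s, so P_max = T_max·ω = 1.482×10^7 W.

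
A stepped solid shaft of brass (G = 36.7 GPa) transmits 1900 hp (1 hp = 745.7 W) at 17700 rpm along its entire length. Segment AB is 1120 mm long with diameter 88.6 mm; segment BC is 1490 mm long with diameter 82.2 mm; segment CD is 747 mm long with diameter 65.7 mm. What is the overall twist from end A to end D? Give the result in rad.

0.0193 rad

ω = 2π·17700/60 = 1854 rad/s, so T = P/ω = 1900×745.7 / 1854 = 764.4 N·m.
J_AB = π(0.0886)⁴/32 = 6.05×10^-6 m⁴; J_BC = π(0.0822)⁴/32 = 4.48×10^-6 m⁴; J_CD = π(0.0657)⁴/32 = 1.83×10^-6 m⁴.
θ = (T/G)·Σ L_i/J_i = (764.4/36.7×10⁹)·(1.12/6.05×10^-6 + 1.49/4.48×10^-6 + 0.747/1.83×10^-6) = 0.01929 rad.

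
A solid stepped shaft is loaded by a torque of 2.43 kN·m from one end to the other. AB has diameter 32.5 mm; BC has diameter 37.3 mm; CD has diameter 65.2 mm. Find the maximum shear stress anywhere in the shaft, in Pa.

3.61e8 Pa

Under the same torque, τ_max = 16T/(πd³) is largest where d is smallest — segment AB (d = 32.5 mm).
τ_max = 16·2430/(π·(0.0325)³) = 3.605×10^8 Pa.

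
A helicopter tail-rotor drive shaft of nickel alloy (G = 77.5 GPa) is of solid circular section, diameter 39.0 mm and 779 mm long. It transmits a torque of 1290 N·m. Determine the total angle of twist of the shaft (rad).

0.0571 rad

J = πd⁴/32 = π(0.0390)⁴/32 = 2.271×10^-7 m⁴.
θ = T·L/(G·J) = 1290 × 0.779 / (77.5×10⁹ × 2.271×10^-7) = 0.05709 rad.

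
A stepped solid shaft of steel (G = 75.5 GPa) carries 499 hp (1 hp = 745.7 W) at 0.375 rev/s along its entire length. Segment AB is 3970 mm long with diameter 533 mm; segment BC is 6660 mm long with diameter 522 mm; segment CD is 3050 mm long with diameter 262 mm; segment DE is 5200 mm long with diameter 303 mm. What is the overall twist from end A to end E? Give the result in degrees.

1.71°

ω = 2π·0.375 = 2.356 rad/s, so T = P/ω = 499×745.7 / 2.356 = 157900 N·m.
J_AB = π(0.533)⁴/32 = 7.92×10^-3 m⁴; J_BC = π(0.522)⁴/32 = 7.29×10^-3 m⁴; J_CD = π(0.262)⁴/32 = 4.63×10^-4 m⁴; J_DE = π(0.303)⁴/32 = 8.28×10^-4 m⁴.
θ = (T/G)·Σ L_i/J_i = (157900/75.5×10⁹)·(3.97/7.92×10^-3 + 6.66/7.29×10^-3 + 3.05/4.63×10^-4 + 5.20/8.28×10^-4) = 0.02989 rad.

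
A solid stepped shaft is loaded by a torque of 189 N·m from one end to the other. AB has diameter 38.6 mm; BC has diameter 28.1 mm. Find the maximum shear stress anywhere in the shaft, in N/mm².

43.4 N/mm²

Under the same torque, τ_max = 16T/(πd³) is largest where d is smallest — segment BC (d = 28.1 mm).
τ_max = 16·189.0/(π·(0.0281)³) = 4.338×10^7 Pa.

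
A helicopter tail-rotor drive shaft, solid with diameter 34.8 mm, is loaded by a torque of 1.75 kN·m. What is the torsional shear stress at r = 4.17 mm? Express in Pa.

5.07e7 Pa

J = πd⁴/32 = π(0.0348)⁴/32 = 1.440×10^-7 m⁴.
Shear stress varies linearly with radius: τ = T·r/J = 1750 × 0.00417 / 1.440×10^-7 = 5.068×10^7 Pa.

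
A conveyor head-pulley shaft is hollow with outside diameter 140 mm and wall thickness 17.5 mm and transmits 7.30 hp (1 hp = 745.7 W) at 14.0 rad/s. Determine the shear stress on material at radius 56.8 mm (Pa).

857000 Pa

ω = 14.0 rad/s, so T = P/ω = 7.30×745.7 / 14.00 = 388.8 N·m.
J = π(d_o⁴ − d_i⁴)/32 = π(0.140⁴ − 0.105⁴)/32 = 2.578×10^-5 m⁴.
Shear stress varies linearly with radius: τ = T·r/J = 388.8 × 0.0568 / 2.578×10^-5 = 8.566×10^5 Pa.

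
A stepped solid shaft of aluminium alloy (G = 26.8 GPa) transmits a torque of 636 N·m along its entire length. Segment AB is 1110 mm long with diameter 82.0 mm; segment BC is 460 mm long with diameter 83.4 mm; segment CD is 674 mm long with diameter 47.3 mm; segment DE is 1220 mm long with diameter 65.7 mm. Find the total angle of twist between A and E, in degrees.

3.24°

J_AB = π(0.0820)⁴/32 = 4.44×10^-6 m⁴; J_BC = π(0.0834)⁴/32 = 4.75×10^-6 m⁴; J_CD = π(0.0473)⁴/32 = 4.91×10^-7 m⁴; J_DE = π(0.0657)⁴/32 = 1.83×10^-6 m⁴.
θ = (T/G)·Σ L_i/J_i = (636.0/26.8×10⁹)·(1.11/4.44×10^-6 + 0.460/4.75×10^-6 + 0.674/4.91×10^-7 + 1.22/1.83×10^-6) = 0.05661 rad.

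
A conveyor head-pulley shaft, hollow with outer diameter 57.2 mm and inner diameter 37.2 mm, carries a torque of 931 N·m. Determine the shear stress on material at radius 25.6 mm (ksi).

J = π(d_o⁴ − d_i⁴)/32 = π(0.0572⁴ − 0.0372⁴)/32 = 8.629×10^-7 m⁴.
Shear stress varies linearly with radius: τ = T·r/J = 931.0 × 0.0256 / 8.629×10^-7 = 2.762×10^7 Pa.

4.01 ksi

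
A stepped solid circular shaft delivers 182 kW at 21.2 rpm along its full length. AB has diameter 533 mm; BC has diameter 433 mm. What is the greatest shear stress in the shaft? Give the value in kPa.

ω = 2π·21.2/60 = 2.220 rad/s, so T = P/ω = 182×10³ / 2.220 = 81980 N·m.
Under the same torque, τ_max = 16T/(πd³) is largest where d is smallest — segment BC (d = 433 mm).
τ_max = 16·81980/(π·(0.433)³) = 5.143×10^6 Pa.

5140 kPa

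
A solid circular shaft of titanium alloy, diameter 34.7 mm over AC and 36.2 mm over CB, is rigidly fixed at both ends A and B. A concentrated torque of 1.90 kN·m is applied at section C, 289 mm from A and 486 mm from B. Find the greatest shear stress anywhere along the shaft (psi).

Compatibility: T_A·a/J_AC = T_B·b/J_CB with T_A + T_B = T₀.
J_AC = 1.42×10^-7 m⁴, J_CB = 1.69×10^-7 m⁴, so T_A = T₀·(J_AC/a)/((J_AC/a)+(J_CB/b)) = 1115 N·m, T_B = 785.2 N·m.
τ in each portion: τ_AC = 1.36×10^8 Pa, τ_CB = 8.43×10^7 Pa; maximum is in AC.
τ_max = T_AC·r/J = 1115·0.0174/1.42×10^-7 = 1.359×10^8 Pa.

19700 psi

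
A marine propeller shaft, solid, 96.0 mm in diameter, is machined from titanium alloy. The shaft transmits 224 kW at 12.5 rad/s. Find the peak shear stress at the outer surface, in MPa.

ω = 12.5 rad/s, so T = P/ω = 224×10³ / 12.50 = 17920 N·m.
J = πd⁴/32 = π(0.0960)⁴/32 = 8.338×10^-6 m⁴.
τ_max = T·r/J = 17920 × 0.0480 / 8.338×10^-6 = 1.032×10^8 Pa.

103 MPa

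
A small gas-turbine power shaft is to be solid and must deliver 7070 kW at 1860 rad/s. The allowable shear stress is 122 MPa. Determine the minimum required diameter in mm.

54.1 mm

ω = 1860 rad/s, so T = P/ω = 7070×10³ / 1860 = 3801 N·m.
For a solid shaft τ_max = 16T/(πd³), so d = (16T/(π τ_allow))^(1/3) = (16·3801/(π·1.22×10^8))^(1/3) = 0.05414 m.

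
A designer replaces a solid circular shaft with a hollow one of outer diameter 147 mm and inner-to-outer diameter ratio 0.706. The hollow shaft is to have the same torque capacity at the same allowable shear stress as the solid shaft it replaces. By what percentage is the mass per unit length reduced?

39.3 %

Equal τ_max and T ⇒ the solid shaft needs d_s³ = d_o³(1−k⁴), so d_s = 147·(1−0.706⁴)^(1/3) = 133.7 mm.
Area ratio A_h/A_s = d_o²(1−k²)/d_s² = (1−k²)/(1−k⁴)^(2/3) = 0.6068.
Mass saving = 1 − 0.6068 = 39.3 %.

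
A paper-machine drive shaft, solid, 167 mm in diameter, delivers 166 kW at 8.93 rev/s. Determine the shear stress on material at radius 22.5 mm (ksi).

ω = 2π·8.93 = 56.11 rad/s, so T = P/ω = 166×10³ / 56.11 = 2959 N·m.
J = πd⁴/32 = π(0.167)⁴/32 = 7.636×10^-5 m⁴.
Shear stress varies linearly with radius: τ = T·r/J = 2959 × 0.0225 / 7.636×10^-5 = 8.718×10^5 Pa.

0.126 ksi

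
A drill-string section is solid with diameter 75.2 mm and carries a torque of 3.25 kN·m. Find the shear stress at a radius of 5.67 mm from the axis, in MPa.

J = πd⁴/32 = π(0.0752)⁴/32 = 3.140×10^-6 m⁴.
Shear stress varies linearly with radius: τ = T·r/J = 3250 × 0.00567 / 3.140×10^-6 = 5.869×10^6 Pa.

5.87 MPa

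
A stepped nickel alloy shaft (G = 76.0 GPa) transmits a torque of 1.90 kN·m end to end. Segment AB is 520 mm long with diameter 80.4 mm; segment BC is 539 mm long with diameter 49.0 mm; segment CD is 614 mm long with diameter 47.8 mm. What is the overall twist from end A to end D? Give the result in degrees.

J_AB = π(0.0804)⁴/32 = 4.10×10^-6 m⁴; J_BC = π(0.0490)⁴/32 = 5.66×10^-7 m⁴; J_CD = π(0.0478)⁴/32 = 5.13×10^-7 m⁴.
θ = (T/G)·Σ L_i/J_i = (1900/76.0×10⁹)·(0.520/4.10×10^-6 + 0.539/5.66×10^-7 + 0.614/5.13×10^-7) = 0.05693 rad.

3.26°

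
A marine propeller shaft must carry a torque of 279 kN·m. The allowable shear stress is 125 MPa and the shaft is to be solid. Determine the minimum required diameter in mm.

225 mm

For a solid shaft τ_max = 16T/(πd³), so d = (16T/(π τ_allow))^(1/3) = (16·279000/(π·1.25×10^8))^(1/3) = 0.2248 m.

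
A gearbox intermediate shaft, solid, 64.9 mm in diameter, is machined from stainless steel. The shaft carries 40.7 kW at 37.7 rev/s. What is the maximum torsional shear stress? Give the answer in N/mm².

ω = 2π·37.7 = 236.9 rad/s, so T = P/ω = 40.7×10³ / 236.9 = 171.8 N·m.
J = πd⁴/32 = π(0.0649)⁴/32 = 1.742×10^-6 m⁴.
τ_max = T·r/J = 171.8 × 0.0324 / 1.742×10^-6 = 3.201×10^6 Pa.

3.20 N/mm²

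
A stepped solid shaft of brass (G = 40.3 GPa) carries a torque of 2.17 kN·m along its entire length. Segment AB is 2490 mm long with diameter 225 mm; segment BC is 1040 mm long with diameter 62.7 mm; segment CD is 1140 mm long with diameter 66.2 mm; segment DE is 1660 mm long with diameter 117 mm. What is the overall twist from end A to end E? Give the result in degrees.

J_AB = π(0.225)⁴/32 = 2.52×10^-4 m⁴; J_BC = π(0.0627)⁴/32 = 1.52×10^-6 m⁴; J_CD = π(0.0662)⁴/32 = 1.89×10^-6 m⁴; J_DE = π(0.117)⁴/32 = 1.84×10^-5 m⁴.
θ = (T/G)·Σ L_i/J_i = (2170/40.3×10⁹)·(2.49/2.52×10^-4 + 1.04/1.52×10^-6 + 1.14/1.89×10^-6 + 1.66/1.84×10^-5) = 0.07486 rad.

4.29°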